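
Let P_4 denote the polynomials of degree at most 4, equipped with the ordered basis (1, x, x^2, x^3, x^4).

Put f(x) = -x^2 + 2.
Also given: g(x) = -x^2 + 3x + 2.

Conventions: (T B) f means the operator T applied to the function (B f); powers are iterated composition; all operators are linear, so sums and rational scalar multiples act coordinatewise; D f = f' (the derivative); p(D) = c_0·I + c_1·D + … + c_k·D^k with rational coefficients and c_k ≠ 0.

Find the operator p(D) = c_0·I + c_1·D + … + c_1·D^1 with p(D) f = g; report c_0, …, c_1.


D^0 f = -x^2 + 2
D^1 f = -2x
matching coefficients of g against c_0 f + c_1 Df + … from the top degree down determines the c_i
solution: c_0 = 1, c_1 = -3/2

c_0 = 1, c_1 = -3/2


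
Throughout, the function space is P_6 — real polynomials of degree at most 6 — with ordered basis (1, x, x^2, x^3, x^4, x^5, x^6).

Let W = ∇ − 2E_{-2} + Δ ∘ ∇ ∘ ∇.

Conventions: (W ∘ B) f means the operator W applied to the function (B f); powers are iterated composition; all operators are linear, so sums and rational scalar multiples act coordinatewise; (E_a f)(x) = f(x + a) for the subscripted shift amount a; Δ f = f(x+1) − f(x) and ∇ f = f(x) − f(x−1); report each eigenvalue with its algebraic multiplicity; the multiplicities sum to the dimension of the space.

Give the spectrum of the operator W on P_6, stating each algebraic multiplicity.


image of 1: -2
image of x: -2x + 5
image of x^2: -2x^2 + 10x - 9
image of x^3: -2x^3 + 15x^2 - 27x + 23
image of x^4: -2x^4 + 20x^3 - 54x^2 + 92x - 45
image of x^5: -2x^5 + 25x^4 - 90x^3 + 230x^2 - 225x + 95
image of x^6: -2x^6 + 30x^5 - 135x^4 + 460x^3 - 675x^2 + 570x - 189
the matrix is upper triangular; its diagonal is (-2, -2, -2, -2, -2, -2, -2)
for a triangular matrix the eigenvalues are the diagonal entries, with algebraic multiplicity their repetition count

λ = -2 (multiplicity 7)


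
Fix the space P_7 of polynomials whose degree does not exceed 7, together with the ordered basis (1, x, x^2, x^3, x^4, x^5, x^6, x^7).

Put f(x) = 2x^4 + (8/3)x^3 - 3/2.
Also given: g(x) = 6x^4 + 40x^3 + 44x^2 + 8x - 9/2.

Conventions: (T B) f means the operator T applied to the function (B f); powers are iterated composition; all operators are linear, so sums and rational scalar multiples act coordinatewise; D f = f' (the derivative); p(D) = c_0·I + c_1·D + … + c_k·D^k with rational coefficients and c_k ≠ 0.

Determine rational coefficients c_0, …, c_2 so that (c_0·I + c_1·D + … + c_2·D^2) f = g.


D^0 f = 2x^4 + (8/3)x^3 - 3/2
D^1 f = 8x^3 + 8x^2
D^2 f = 24x^2 + 16x
matching coefficients of g against c_0 f + c_1 Df + … from the top degree down determines the c_i
solution: c_0 = 3, c_1 = 4, c_2 = 1/2

p(D) = 3·I + 4·D + (1/2)·D^2, i.e. c_0 = 3, c_1 = 4, c_2 = 1/2


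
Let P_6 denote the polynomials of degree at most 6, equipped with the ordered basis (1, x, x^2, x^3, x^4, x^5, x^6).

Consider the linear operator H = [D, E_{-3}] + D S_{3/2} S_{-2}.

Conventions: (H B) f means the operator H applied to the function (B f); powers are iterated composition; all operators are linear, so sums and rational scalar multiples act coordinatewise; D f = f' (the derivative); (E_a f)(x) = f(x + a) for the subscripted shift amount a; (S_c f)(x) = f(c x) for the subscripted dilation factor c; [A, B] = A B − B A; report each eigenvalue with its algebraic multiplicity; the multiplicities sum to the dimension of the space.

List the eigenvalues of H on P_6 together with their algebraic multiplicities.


image of 1: 0
image of x: -3
image of x^2: 18x
image of x^3: -81x^2
image of x^4: 324x^3
image of x^5: -1215x^4
image of x^6: 4374x^5
the matrix is upper triangular; its diagonal is (0, 0, 0, 0, 0, 0, 0)
for a triangular matrix the eigenvalues are the diagonal entries, with algebraic multiplicity their repetition count

λ = 0 (multiplicity 7)


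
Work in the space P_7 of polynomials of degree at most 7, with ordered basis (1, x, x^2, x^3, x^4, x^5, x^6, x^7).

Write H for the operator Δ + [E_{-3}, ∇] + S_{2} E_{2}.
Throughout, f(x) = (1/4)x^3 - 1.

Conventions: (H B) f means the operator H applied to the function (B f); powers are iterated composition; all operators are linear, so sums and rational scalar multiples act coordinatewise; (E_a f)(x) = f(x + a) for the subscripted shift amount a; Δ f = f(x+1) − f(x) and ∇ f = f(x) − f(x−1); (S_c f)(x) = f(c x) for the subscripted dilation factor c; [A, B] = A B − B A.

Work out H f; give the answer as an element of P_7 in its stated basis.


Δ f = (3/4)x^2 + (3/4)x + 1/4
∇ f = (3/4)x^2 - (3/4)x + 1/4
E_{-3} ∇ f = (3/4)x^2 - (21/4)x + 37/4
E_{-3} f = (1/4)x^3 - (9/4)x^2 + (27/4)x - 31/4
∇ E_{-3} f = (3/4)x^2 - (21/4)x + 37/4
[E_{-3}, ∇] f = 0
E_{2} f = (1/4)x^3 + (3/2)x^2 + 3x + 1
S_{2} E_{2} f = 2x^3 + 6x^2 + 6x + 1
(Δ + [E_{-3}, ∇] + S_{2} E_{2}) f = 2x^3 + (27/4)x^2 + (27/4)x + 5/4

g(x) = 2x^3 + (27/4)x^2 + (27/4)x + 5/4


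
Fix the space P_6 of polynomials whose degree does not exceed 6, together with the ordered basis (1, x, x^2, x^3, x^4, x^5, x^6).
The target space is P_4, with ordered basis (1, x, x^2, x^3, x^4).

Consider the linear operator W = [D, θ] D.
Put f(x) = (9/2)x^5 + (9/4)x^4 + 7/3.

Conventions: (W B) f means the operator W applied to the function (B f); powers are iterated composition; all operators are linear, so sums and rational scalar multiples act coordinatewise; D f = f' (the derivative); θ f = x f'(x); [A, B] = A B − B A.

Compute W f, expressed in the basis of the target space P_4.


the result is g(x) = 90x^3 + 27x^2

D f = (45/2)x^4 + 9x^3
θ D f = 90x^4 + 27x^3
D θ D f = 360x^3 + 81x^2
D D f = 90x^3 + 27x^2
θ D D f = 270x^3 + 54x^2
[D, θ] D f = 90x^3 + 27x^2


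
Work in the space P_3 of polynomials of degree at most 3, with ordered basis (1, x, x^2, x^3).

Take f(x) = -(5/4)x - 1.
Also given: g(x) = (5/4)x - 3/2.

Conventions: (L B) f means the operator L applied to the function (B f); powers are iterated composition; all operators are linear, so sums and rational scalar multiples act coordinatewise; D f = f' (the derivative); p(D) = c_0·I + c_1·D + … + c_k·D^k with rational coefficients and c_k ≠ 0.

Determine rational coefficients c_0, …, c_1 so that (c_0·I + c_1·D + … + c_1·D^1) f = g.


D^0 f = -(5/4)x - 1
D^1 f = -5/4
matching coefficients of g against c_0 f + c_1 Df + … from the top degree down determines the c_i
solution: c_0 = -1, c_1 = 2

c_0 = -1, c_1 = 2


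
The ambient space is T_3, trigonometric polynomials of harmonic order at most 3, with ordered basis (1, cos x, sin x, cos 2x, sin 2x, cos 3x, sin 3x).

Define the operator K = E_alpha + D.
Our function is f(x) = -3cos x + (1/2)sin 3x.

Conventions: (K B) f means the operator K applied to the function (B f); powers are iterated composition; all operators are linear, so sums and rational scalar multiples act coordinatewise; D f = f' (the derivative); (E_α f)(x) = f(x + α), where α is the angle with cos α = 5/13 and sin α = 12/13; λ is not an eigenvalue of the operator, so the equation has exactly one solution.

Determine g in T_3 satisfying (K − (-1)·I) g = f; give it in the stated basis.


g(x) = -(54/73)cos x - (75/73)sin x - (1921/10086)cos 3x + (9/1681)sin 3x

write g with unknown coordinates in the stated basis and equate coefficients in (K − (-1)·I) g = f
solving from the highest basis element down gives g = -(54/73)cos x - (75/73)sin x - (1921/10086)cos 3x + (9/1681)sin 3x
check: K g = -(165/73)cos x + (75/73)sin x + (1921/10086)cos 3x + (1663/3362)sin 3x
so K g − (-1)·g = -3cos x + (1/2)sin 3x = f ✓


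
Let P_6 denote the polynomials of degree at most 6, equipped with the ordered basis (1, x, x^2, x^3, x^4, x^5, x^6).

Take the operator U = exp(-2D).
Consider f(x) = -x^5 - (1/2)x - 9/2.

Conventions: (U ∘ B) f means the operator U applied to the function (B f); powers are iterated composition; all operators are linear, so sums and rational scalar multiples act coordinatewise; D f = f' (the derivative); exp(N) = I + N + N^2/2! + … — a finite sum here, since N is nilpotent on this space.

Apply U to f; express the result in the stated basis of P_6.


the result is g(x) = -x^5 + 10x^4 - 40x^3 + 80x^2 - (161/2)x + 57/2

order-1 term: 10x^4 + 1
order-2 term: -40x^3
order-3 term: 80x^2
order-4 term: -80x
order-5 term: 32
the series for exp(-2D) f terminates at order 5
exp(-2D) f = -x^5 + 10x^4 - 40x^3 + 80x^2 - (161/2)x + 57/2


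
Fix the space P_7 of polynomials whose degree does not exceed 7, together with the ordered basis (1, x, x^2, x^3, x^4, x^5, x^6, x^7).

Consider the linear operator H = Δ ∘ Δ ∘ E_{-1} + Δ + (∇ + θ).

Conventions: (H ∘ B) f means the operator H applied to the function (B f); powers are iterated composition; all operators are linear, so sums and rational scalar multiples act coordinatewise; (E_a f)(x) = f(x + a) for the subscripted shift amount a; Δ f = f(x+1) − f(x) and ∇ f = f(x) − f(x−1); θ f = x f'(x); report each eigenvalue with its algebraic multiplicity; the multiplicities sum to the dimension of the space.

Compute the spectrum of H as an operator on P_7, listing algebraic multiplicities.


λ = 0 (multiplicity 1), λ = 1 (multiplicity 1), λ = 2 (multiplicity 1), λ = 3 (multiplicity 1), λ = 4 (multiplicity 1), λ = 5 (multiplicity 1), λ = 6 (multiplicity 1), λ = 7 (multiplicity 1)

image of 1: 0
image of x: x + 2
image of x^2: 2x^2 + 4x + 2
image of x^3: 3x^3 + 6x^2 + 6x + 2
image of x^4: 4x^4 + 8x^3 + 12x^2 + 8x + 2
image of x^5: 5x^5 + 10x^4 + 20x^3 + 20x^2 + 10x + 2
image of x^6: 6x^6 + 12x^5 + 30x^4 + 40x^3 + 30x^2 + 12x + 2
image of x^7: 7x^7 + 14x^6 + 42x^5 + 70x^4 + 70x^3 + 42x^2 + 14x + 2
the matrix is upper triangular; its diagonal is (0, 1, 2, 3, 4, 5, 6, 7)
for a triangular matrix the eigenvalues are the diagonal entries, with algebraic multiplicity their repetition count


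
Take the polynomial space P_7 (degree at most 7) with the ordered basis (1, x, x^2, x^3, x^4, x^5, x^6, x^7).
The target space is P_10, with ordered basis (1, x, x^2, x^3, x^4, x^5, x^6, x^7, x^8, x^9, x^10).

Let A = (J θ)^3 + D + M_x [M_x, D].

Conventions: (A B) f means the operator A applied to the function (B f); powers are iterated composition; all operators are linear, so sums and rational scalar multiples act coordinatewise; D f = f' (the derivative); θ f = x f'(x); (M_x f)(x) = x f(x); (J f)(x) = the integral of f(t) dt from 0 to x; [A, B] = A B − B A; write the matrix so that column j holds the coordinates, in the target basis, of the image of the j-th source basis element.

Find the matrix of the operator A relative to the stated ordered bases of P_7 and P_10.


the matrix is [[0, 1, 0, 0, 0, 0, 0, 0]; [-1, 0, 2, 0, 0, 0, 0, 0]; [0, -1, 0, 3, 0, 0, 0, 0]; [0, 0, -1, 0, 4, 0, 0, 0]; [0, 1/4, 0, -1, 0, 5, 0, 0]; [0, 0, 2/5, 0, -1, 0, 6, 0]; [0, 0, 0, 1/2, 0, -1, 0, 7]; [0, 0, 0, 0, 4/7, 0, -1, 0]; [0, 0, 0, 0, 0, 5/8, 0, -1]; [0, 0, 0, 0, 0, 0, 2/3, 0]; [0, 0, 0, 0, 0, 0, 0, 7/10]] (rows listed top to bottom)

image of 1: -x
image of x: (1/4)x^4 - x^2 + 1
image of x^2: (2/5)x^5 - x^3 + 2x
image of x^3: (1/2)x^6 - x^4 + 3x^2
image of x^4: (4/7)x^7 - x^5 + 4x^3
image of x^5: (5/8)x^8 - x^6 + 5x^4
image of x^6: (2/3)x^9 - x^7 + 6x^5
image of x^7: (7/10)x^10 - x^8 + 7x^6
each image's coordinates form column j of the matrix


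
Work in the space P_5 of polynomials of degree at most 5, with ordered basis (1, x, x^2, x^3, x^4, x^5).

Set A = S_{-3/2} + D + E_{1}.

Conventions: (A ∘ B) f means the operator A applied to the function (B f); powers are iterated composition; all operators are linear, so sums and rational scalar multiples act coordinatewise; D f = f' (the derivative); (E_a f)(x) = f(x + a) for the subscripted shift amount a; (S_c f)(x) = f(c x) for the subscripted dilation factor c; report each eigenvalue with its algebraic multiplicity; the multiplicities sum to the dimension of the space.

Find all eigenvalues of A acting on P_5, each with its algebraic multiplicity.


image of 1: 2
image of x: -(1/2)x + 2
image of x^2: (13/4)x^2 + 4x + 1
image of x^3: -(19/8)x^3 + 6x^2 + 3x + 1
image of x^4: (97/16)x^4 + 8x^3 + 6x^2 + 4x + 1
image of x^5: -(211/32)x^5 + 10x^4 + 10x^3 + 10x^2 + 5x + 1
the matrix is upper triangular; its diagonal is (2, -1/2, 13/4, -19/8, 97/16, -211/32)
for a triangular matrix the eigenvalues are the diagonal entries, with algebraic multiplicity their repetition count

λ = -211/32 (multiplicity 1), λ = -19/8 (multiplicity 1), λ = -1/2 (multiplicity 1), λ = 2 (multiplicity 1), λ = 13/4 (multiplicity 1), λ = 97/16 (multiplicity 1)


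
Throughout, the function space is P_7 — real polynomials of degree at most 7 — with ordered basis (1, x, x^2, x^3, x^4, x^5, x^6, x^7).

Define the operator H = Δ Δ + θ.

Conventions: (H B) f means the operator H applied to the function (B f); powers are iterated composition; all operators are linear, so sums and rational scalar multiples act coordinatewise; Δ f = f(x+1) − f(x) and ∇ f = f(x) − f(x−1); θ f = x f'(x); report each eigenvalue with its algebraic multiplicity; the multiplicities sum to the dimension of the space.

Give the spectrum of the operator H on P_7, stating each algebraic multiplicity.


image of 1: 0
image of x: x
image of x^2: 2x^2 + 2
image of x^3: 3x^3 + 6x + 6
image of x^4: 4x^4 + 12x^2 + 24x + 14
image of x^5: 5x^5 + 20x^3 + 60x^2 + 70x + 30
image of x^6: 6x^6 + 30x^4 + 120x^3 + 210x^2 + 180x + 62
image of x^7: 7x^7 + 42x^5 + 210x^4 + 490x^3 + 630x^2 + 434x + 126
the matrix is upper triangular; its diagonal is (0, 1, 2, 3, 4, 5, 6, 7)
for a triangular matrix the eigenvalues are the diagonal entries, with algebraic multiplicity their repetition count

λ = 0 (multiplicity 1), λ = 1 (multiplicity 1), λ = 2 (multiplicity 1), λ = 3 (multiplicity 1), λ = 4 (multiplicity 1), λ = 5 (multiplicity 1), λ = 6 (multiplicity 1), λ = 7 (multiplicity 1)


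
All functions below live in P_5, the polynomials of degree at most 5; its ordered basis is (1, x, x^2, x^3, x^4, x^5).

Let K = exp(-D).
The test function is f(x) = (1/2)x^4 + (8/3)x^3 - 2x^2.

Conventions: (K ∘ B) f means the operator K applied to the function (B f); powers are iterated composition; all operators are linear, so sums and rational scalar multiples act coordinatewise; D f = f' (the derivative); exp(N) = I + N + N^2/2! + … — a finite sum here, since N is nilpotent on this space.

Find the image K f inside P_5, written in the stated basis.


g(x) = (1/2)x^4 + (2/3)x^3 - 7x^2 + 10x - 25/6

order-1 term: -2x^3 - 8x^2 + 4x
order-2 term: 3x^2 + 8x - 2
order-3 term: -2x - 8/3
order-4 term: 1/2
the series for exp(-D) f terminates at order 4
exp(-D) f = (1/2)x^4 + (2/3)x^3 - 7x^2 + 10x - 25/6


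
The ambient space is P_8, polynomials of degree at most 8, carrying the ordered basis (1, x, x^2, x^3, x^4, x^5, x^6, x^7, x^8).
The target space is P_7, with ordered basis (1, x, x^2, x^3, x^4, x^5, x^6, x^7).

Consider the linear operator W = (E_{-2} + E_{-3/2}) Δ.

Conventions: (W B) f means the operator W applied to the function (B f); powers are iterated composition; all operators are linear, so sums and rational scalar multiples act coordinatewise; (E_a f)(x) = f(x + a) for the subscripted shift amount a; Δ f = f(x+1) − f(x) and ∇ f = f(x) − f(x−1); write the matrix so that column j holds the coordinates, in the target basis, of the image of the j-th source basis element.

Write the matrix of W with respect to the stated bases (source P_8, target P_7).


image of 1: 0
image of x: 2
image of x^2: 4x - 5
image of x^3: 6x^2 - 15x + 41/4
image of x^4: 8x^3 - 30x^2 + 41x - 20
image of x^5: 10x^4 - 50x^3 + (205/2)x^2 - 100x + 617/16
image of x^6: 12x^5 - 75x^4 + 205x^3 - 300x^2 + (1851/8)x - 595/8
image of x^7: 14x^6 - 105x^5 + (1435/4)x^4 - 700x^3 + (12957/16)x^2 - (4165/8)x + 9221/64
image of x^8: 16x^7 - 140x^6 + 574x^5 - 1400x^4 + (4319/2)x^3 - (4165/2)x^2 + (9221/8)x - 2245/8
each image's coordinates form column j of the matrix

the matrix is [[0, 2, -5, 41/4, -20, 617/16, -595/8, 9221/64, -2245/8]; [0, 0, 4, -15, 41, -100, 1851/8, -4165/8, 9221/8]; [0, 0, 0, 6, -30, 205/2, -300, 12957/16, -4165/2]; [0, 0, 0, 0, 8, -50, 205, -700, 4319/2]; [0, 0, 0, 0, 0, 10, -75, 1435/4, -1400]; [0, 0, 0, 0, 0, 0, 12, -105, 574]; [0, 0, 0, 0, 0, 0, 0, 14, -140]; [0, 0, 0, 0, 0, 0, 0, 0, 16]] (rows listed top to bottom)


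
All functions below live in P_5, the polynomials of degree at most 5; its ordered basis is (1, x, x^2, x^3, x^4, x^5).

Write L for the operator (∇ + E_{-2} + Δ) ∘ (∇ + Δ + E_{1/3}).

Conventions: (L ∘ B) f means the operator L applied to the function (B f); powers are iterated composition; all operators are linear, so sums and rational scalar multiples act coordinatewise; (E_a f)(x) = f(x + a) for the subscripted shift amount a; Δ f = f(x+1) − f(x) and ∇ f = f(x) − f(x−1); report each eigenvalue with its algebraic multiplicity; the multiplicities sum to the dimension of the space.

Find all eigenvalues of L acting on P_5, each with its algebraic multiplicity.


image of 1: 1
image of x: x + 7/3
image of x^2: x^2 + (14/3)x + 37/9
image of x^3: x^3 + 7x^2 + (37/3)x + 649/27
image of x^4: x^4 + (28/3)x^3 + (74/3)x^2 + (2596/27)x - 3023/81
image of x^5: x^5 + (35/3)x^4 + (370/9)x^3 + (6490/27)x^2 - (15115/81)x + 56737/243
the matrix is upper triangular; its diagonal is (1, 1, 1, 1, 1, 1)
for a triangular matrix the eigenvalues are the diagonal entries, with algebraic multiplicity their repetition count

λ = 1 (multiplicity 6)


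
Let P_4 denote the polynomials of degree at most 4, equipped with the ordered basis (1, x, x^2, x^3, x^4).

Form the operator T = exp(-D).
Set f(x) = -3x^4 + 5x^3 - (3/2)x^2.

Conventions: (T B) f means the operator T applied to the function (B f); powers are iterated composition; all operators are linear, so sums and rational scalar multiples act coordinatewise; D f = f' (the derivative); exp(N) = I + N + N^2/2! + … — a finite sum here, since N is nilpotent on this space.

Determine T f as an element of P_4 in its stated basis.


g(x) = -3x^4 + 17x^3 - (69/2)x^2 + 30x - 19/2

order-1 term: 12x^3 - 15x^2 + 3x
order-2 term: -18x^2 + 15x - 3/2
order-3 term: 12x - 5
order-4 term: -3
the series for exp(-D) f terminates at order 4
exp(-D) f = -3x^4 + 17x^3 - (69/2)x^2 + 30x - 19/2


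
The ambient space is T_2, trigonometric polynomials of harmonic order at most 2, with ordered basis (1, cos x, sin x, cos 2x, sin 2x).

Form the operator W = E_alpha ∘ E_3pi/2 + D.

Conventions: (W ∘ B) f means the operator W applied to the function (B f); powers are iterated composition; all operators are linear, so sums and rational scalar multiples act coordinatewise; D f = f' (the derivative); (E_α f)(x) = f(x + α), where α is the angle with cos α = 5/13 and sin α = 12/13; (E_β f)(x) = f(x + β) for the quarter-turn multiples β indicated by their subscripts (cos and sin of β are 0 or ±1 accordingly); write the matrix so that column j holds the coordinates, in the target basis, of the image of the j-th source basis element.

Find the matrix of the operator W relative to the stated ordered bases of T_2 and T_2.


the matrix is [[1, 0, 0, 0, 0]; [0, 12/13, 8/13, 0, 0]; [0, -8/13, 12/13, 0, 0]; [0, 0, 0, 119/169, 218/169]; [0, 0, 0, -218/169, 119/169]] (rows listed top to bottom)

image of 1: 1
image of cos x: (12/13)cos x - (8/13)sin x
image of sin x: (8/13)cos x + (12/13)sin x
image of cos 2x: (119/169)cos 2x - (218/169)sin 2x
image of sin 2x: (218/169)cos 2x + (119/169)sin 2x
each image's coordinates form column j of the matrix


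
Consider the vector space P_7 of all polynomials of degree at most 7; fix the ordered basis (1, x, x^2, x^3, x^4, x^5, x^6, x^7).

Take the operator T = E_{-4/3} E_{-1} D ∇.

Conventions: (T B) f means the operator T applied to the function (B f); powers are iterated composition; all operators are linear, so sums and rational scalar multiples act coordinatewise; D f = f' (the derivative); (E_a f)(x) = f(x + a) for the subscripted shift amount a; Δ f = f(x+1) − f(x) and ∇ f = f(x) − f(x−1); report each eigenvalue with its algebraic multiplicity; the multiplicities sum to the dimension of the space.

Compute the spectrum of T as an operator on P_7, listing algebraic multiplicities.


image of 1: 0
image of x: 0
image of x^2: 2
image of x^3: 6x - 17
image of x^4: 12x^2 - 68x + 292/3
image of x^5: 20x^3 - 170x^2 + (1460/3)x - 12665/27
image of x^6: 30x^4 - 340x^3 + 1460x^2 - (25330/9)x + 55462/27
image of x^7: 42x^5 - 595x^4 + (10220/3)x^3 - (88655/9)x^2 + (388234/27)x - 686273/81
the matrix is upper triangular; its diagonal is (0, 0, 0, 0, 0, 0, 0, 0)
for a triangular matrix the eigenvalues are the diagonal entries, with algebraic multiplicity their repetition count

λ = 0 (multiplicity 8)


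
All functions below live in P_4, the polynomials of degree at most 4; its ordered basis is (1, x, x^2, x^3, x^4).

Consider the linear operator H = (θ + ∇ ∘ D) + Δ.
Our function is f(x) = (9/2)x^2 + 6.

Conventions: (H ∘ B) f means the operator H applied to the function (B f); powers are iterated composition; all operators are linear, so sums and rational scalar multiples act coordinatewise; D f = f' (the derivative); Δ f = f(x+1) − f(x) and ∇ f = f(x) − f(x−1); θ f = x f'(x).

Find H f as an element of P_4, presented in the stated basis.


θ f = 9x^2
D f = 9x
∇ D f = 9
(θ + ∇ ∘ D) f = 9x^2 + 9
Δ f = 9x + 9/2
((θ + ∇ ∘ D) + Δ) f = 9x^2 + 9x + 27/2

the result is g(x) = 9x^2 + 9x + 27/2


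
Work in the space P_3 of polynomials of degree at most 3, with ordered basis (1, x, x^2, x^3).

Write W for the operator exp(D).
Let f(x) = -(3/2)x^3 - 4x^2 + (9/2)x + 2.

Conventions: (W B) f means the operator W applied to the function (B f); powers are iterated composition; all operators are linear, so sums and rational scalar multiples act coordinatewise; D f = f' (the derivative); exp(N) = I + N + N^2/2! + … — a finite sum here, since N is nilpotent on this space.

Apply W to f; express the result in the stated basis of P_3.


g(x) = -(3/2)x^3 - (17/2)x^2 - 8x + 1

order-1 term: -(9/2)x^2 - 8x + 9/2
order-2 term: -(9/2)x - 4
order-3 term: -3/2
the series for exp(D) f terminates at order 3
exp(D) f = -(3/2)x^3 - (17/2)x^2 - 8x + 1


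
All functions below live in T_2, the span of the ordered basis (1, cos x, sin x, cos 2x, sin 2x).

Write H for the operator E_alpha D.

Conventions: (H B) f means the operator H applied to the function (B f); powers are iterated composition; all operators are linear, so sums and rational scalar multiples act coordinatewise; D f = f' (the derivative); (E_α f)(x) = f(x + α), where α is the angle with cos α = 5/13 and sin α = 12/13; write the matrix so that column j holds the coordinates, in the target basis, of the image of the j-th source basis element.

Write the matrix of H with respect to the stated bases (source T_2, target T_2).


the matrix is [[0, 0, 0, 0, 0]; [0, -12/13, 5/13, 0, 0]; [0, -5/13, -12/13, 0, 0]; [0, 0, 0, -240/169, -238/169]; [0, 0, 0, 238/169, -240/169]] (rows listed top to bottom)

image of 1: 0
image of cos x: -(12/13)cos x - (5/13)sin x
image of sin x: (5/13)cos x - (12/13)sin x
image of cos 2x: -(240/169)cos 2x + (238/169)sin 2x
image of sin 2x: -(238/169)cos 2x - (240/169)sin 2x
each image's coordinates form column j of the matrix


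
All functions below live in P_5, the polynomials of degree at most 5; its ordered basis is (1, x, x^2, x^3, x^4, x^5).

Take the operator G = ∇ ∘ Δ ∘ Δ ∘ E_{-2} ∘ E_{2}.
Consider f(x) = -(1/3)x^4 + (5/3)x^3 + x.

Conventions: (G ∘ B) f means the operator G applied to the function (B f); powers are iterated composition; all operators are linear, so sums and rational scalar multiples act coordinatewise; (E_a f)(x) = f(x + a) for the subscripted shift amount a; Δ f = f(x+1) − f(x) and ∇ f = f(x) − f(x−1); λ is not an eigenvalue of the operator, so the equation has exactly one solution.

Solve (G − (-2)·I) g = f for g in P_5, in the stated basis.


write g with unknown coordinates in the stated basis and equate coefficients in (G − (-2)·I) g = f
solving from the highest basis element down gives g = -(1/6)x^4 + (5/6)x^3 + (5/2)x - 3/2
check: G g = -4x + 3
so G g − (-2)·g = -(1/3)x^4 + (5/3)x^3 + x = f ✓

g(x) = -(1/6)x^4 + (5/6)x^3 + (5/2)x - 3/2


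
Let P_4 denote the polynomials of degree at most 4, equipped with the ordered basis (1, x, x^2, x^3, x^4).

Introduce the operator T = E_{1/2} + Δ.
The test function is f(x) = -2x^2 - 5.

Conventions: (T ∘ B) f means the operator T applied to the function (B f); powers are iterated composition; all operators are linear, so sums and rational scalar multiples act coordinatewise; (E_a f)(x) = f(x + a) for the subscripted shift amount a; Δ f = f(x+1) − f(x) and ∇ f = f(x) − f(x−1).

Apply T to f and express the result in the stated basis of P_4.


E_{1/2} f = -2x^2 - 2x - 11/2
Δ f = -4x - 2
(E_{1/2} + Δ) f = -2x^2 - 6x - 15/2

the result is g(x) = -2x^2 - 6x - 15/2


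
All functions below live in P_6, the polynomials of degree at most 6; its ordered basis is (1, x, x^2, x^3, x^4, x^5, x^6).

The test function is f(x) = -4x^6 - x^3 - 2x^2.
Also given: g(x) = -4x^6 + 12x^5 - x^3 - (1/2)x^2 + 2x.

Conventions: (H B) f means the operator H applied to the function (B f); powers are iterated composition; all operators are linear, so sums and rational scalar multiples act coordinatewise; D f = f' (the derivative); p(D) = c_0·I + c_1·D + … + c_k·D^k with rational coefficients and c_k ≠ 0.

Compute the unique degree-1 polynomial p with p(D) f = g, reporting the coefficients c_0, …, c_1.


c_0 = 1, c_1 = -1/2

D^0 f = -4x^6 - x^3 - 2x^2
D^1 f = -24x^5 - 3x^2 - 4x
matching coefficients of g against c_0 f + c_1 Df + … from the top degree down determines the c_i
solution: c_0 = 1, c_1 = -1/2


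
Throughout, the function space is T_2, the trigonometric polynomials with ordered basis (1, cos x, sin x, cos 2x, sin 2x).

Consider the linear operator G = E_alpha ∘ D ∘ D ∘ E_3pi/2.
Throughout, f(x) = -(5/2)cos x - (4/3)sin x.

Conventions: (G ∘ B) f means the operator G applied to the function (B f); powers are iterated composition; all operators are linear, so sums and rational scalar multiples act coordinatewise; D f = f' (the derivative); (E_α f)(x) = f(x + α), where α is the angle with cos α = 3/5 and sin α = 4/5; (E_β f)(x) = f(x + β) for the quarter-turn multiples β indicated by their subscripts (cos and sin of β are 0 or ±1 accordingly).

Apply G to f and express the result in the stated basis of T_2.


the result is g(x) = (6/5)cos x + (77/30)sin x

E_3pi/2 f = (4/3)cos x - (5/2)sin x
D E_3pi/2 f = -(5/2)cos x - (4/3)sin x
D D E_3pi/2 f = -(4/3)cos x + (5/2)sin x
E_alpha D D E_3pi/2 f = (6/5)cos x + (77/30)sin x


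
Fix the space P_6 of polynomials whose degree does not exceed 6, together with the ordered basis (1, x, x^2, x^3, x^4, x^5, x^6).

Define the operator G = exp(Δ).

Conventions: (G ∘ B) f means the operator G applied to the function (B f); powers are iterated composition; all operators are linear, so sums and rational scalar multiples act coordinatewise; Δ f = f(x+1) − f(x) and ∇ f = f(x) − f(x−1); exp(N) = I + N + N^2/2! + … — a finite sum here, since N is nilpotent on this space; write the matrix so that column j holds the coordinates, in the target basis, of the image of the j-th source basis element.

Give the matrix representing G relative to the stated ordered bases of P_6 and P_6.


image of 1: 1
image of x: x + 1
image of x^2: x^2 + 2x + 2
image of x^3: x^3 + 3x^2 + 6x + 5
image of x^4: x^4 + 4x^3 + 12x^2 + 20x + 15
image of x^5: x^5 + 5x^4 + 20x^3 + 50x^2 + 75x + 52
image of x^6: x^6 + 6x^5 + 30x^4 + 100x^3 + 225x^2 + 312x + 203
each image's coordinates form column j of the matrix

the matrix is [[1, 1, 2, 5, 15, 52, 203]; [0, 1, 2, 6, 20, 75, 312]; [0, 0, 1, 3, 12, 50, 225]; [0, 0, 0, 1, 4, 20, 100]; [0, 0, 0, 0, 1, 5, 30]; [0, 0, 0, 0, 0, 1, 6]; [0, 0, 0, 0, 0, 0, 1]] (rows listed top to bottom)


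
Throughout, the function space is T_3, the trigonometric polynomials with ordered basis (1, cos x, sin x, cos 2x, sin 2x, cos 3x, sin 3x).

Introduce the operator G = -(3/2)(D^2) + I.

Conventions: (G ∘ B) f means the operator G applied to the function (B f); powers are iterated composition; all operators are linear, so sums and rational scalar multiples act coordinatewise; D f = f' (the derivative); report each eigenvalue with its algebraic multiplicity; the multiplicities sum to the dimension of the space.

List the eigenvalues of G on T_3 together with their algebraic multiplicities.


image of 1: 1
image of cos x: (5/2)cos x
image of sin x: (5/2)sin x
image of cos 2x: 7cos 2x
image of sin 2x: 7sin 2x
image of cos 3x: (29/2)cos 3x
image of sin 3x: (29/2)sin 3x
the matrix is diagonal; its diagonal is (1, 5/2, 5/2, 7, 7, 29/2, 29/2)
for a triangular matrix the eigenvalues are the diagonal entries, with algebraic multiplicity their repetition count

λ = 1 (multiplicity 1), λ = 5/2 (multiplicity 2), λ = 7 (multiplicity 2), λ = 29/2 (multiplicity 2)


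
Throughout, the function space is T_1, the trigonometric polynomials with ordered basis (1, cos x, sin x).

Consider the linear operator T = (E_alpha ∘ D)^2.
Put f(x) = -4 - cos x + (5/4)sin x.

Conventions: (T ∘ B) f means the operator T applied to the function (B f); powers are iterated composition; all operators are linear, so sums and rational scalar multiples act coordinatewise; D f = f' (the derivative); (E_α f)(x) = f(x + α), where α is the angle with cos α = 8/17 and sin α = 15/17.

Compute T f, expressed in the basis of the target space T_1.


D f = (5/4)cos x + sin x
E_alpha D f = (25/17)cos x - (43/68)sin x
D (E_alpha ∘ D) f = -(43/68)cos x - (25/17)sin x
E_alpha D (E_alpha ∘ D) f = -(461/289)cos x - (155/1156)sin x

the image equals g(x) = -(461/289)cos x - (155/1156)sin x


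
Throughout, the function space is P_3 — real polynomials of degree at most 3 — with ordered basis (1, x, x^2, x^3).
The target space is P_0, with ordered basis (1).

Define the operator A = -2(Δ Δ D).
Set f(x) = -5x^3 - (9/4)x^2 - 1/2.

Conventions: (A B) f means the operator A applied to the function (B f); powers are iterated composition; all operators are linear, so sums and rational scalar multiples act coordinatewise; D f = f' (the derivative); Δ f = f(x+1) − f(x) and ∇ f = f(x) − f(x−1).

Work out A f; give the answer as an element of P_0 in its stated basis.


g(x) = 60

D f = -15x^2 - (9/2)x
Δ D f = -30x - 39/2
Δ Δ D f = -30
(-2(Δ Δ D)) f = 60


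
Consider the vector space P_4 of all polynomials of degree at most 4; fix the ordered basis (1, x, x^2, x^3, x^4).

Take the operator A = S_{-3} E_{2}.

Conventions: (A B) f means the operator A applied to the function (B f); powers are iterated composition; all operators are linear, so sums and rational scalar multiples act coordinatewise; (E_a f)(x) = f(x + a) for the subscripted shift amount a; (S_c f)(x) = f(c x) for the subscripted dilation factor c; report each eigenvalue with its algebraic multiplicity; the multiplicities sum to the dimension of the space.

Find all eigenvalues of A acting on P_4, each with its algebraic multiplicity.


λ = -27 (multiplicity 1), λ = -3 (multiplicity 1), λ = 1 (multiplicity 1), λ = 9 (multiplicity 1), λ = 81 (multiplicity 1)

image of 1: 1
image of x: -3x + 2
image of x^2: 9x^2 - 12x + 4
image of x^3: -27x^3 + 54x^2 - 36x + 8
image of x^4: 81x^4 - 216x^3 + 216x^2 - 96x + 16
the matrix is upper triangular; its diagonal is (1, -3, 9, -27, 81)
for a triangular matrix the eigenvalues are the diagonal entries, with algebraic multiplicity their repetition count


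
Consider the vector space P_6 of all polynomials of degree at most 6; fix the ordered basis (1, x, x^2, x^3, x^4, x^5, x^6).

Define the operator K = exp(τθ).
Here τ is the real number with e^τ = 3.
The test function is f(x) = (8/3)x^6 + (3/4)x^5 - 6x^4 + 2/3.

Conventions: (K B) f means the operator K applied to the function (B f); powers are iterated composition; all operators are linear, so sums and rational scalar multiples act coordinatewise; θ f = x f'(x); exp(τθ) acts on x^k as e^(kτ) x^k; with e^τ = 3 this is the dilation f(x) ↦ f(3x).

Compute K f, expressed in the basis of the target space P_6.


exp(τθ) x^k = e^(kτ) x^k; with e^τ = 3 this sends x^k to 3^k x^k
x^4 ↦ 81 x^4
x^5 ↦ 243 x^5
x^6 ↦ 729 x^6
applying this coordinatewise to f: exp(τθ) f = 1944x^6 + (729/4)x^5 - 486x^4 + 2/3

the result is g(x) = 1944x^6 + (729/4)x^5 - 486x^4 + 2/3


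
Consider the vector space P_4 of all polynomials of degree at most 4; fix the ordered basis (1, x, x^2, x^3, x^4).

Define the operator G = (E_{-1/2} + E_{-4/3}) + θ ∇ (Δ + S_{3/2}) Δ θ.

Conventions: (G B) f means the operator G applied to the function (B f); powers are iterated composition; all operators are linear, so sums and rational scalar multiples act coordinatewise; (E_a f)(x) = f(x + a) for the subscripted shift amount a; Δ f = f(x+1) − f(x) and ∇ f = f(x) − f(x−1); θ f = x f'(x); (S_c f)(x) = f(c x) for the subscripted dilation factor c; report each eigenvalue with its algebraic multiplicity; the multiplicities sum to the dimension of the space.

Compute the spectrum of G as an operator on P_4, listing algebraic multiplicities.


λ = 2 (multiplicity 5)

image of 1: 2
image of x: 2x - 11/6
image of x^2: 2x^2 - (11/3)x + 73/36
image of x^3: 2x^3 - (11/2)x^2 + (559/12)x - 539/216
image of x^4: 2x^4 - (22/3)x^3 + (2017/6)x^2 + (1729/54)x + 4177/1296
the matrix is upper triangular; its diagonal is (2, 2, 2, 2, 2)
for a triangular matrix the eigenvalues are the diagonal entries, with algebraic multiplicity their repetition count


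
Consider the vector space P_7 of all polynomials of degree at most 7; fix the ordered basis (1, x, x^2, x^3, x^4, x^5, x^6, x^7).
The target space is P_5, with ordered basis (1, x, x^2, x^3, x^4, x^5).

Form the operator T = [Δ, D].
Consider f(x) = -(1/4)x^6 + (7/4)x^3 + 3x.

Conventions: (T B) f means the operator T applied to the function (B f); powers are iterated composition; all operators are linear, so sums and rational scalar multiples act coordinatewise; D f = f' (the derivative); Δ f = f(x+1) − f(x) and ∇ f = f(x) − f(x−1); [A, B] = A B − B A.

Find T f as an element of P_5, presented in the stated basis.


the image equals g(x) = 0

D f = -(3/2)x^5 + (21/4)x^2 + 3
Δ D f = -(15/2)x^4 - 15x^3 - 15x^2 + 3x + 15/4
Δ f = -(3/2)x^5 - (15/4)x^4 - 5x^3 + (3/2)x^2 + (15/4)x + 9/2
D Δ f = -(15/2)x^4 - 15x^3 - 15x^2 + 3x + 15/4
[Δ, D] f = 0


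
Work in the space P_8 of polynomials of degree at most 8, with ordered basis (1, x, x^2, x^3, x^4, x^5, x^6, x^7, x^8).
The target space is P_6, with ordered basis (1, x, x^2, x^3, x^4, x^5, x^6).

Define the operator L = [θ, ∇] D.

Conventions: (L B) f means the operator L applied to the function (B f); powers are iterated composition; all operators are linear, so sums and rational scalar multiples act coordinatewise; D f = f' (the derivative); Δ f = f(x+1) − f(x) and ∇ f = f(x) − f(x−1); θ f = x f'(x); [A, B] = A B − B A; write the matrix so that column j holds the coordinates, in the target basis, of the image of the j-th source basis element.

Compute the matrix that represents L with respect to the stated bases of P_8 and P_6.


image of 1: 0
image of x: 0
image of x^2: -2
image of x^3: -6x + 6
image of x^4: -12x^2 + 24x - 12
image of x^5: -20x^3 + 60x^2 - 60x + 20
image of x^6: -30x^4 + 120x^3 - 180x^2 + 120x - 30
image of x^7: -42x^5 + 210x^4 - 420x^3 + 420x^2 - 210x + 42
image of x^8: -56x^6 + 336x^5 - 840x^4 + 1120x^3 - 840x^2 + 336x - 56
each image's coordinates form column j of the matrix

the matrix is [[0, 0, -2, 6, -12, 20, -30, 42, -56]; [0, 0, 0, -6, 24, -60, 120, -210, 336]; [0, 0, 0, 0, -12, 60, -180, 420, -840]; [0, 0, 0, 0, 0, -20, 120, -420, 1120]; [0, 0, 0, 0, 0, 0, -30, 210, -840]; [0, 0, 0, 0, 0, 0, 0, -42, 336]; [0, 0, 0, 0, 0, 0, 0, 0, -56]] (rows listed top to bottom)


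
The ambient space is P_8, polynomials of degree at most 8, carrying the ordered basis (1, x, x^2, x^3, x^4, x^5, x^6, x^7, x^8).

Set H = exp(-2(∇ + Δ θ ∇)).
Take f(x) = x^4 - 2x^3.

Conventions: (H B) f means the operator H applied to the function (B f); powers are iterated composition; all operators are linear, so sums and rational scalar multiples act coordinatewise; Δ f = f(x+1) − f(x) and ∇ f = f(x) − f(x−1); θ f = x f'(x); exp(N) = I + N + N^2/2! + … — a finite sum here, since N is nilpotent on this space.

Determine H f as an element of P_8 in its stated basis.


the result is g(x) = x^4 - 10x^3 - 24x^2 + 140x - 26

order-1 term: -8x^3 - 48x^2 + 4x + 10
order-2 term: 24x^2 + 168x + 76
order-3 term: -32x - 128
order-4 term: 16
the series for exp(-2(∇ + Δ θ ∇)) f terminates at order 4
exp(-2(∇ + Δ θ ∇)) f = x^4 - 10x^3 - 24x^2 + 140x - 26


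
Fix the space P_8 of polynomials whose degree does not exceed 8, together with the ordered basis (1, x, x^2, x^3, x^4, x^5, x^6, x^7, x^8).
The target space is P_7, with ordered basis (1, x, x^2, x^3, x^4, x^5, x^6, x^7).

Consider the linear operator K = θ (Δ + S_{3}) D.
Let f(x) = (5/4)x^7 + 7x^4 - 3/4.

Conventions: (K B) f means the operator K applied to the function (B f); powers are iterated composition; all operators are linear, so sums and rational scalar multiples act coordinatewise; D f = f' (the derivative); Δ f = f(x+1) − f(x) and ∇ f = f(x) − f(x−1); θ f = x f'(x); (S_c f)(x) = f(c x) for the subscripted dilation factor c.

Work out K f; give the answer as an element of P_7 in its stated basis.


D f = (35/4)x^6 + 28x^3
Δ D f = (105/2)x^5 + (525/4)x^4 + 175x^3 + (861/4)x^2 + (273/2)x + 147/4
S_{3} D f = (25515/4)x^6 + 756x^3
(Δ + S_{3}) D f = (25515/4)x^6 + (105/2)x^5 + (525/4)x^4 + 931x^3 + (861/4)x^2 + (273/2)x + 147/4
θ ((Δ + S_{3}) D) f = (76545/2)x^6 + (525/2)x^5 + 525x^4 + 2793x^3 + (861/2)x^2 + (273/2)x

the image equals g(x) = (76545/2)x^6 + (525/2)x^5 + 525x^4 + 2793x^3 + (861/2)x^2 + (273/2)x


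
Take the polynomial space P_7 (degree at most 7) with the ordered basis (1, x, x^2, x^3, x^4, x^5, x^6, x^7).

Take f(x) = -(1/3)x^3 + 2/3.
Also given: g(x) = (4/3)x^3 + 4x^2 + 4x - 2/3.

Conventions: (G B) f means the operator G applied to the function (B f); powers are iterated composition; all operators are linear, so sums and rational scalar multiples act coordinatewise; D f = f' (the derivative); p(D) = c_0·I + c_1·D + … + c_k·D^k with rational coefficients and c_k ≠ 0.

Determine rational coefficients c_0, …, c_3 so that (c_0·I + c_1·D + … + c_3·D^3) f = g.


c_0 = -4, c_1 = -4, c_2 = -2, c_3 = -1

D^0 f = -(1/3)x^3 + 2/3
D^1 f = -x^2
D^2 f = -2x
D^3 f = -2
matching coefficients of g against c_0 f + c_1 Df + … from the top degree down determines the c_i
solution: c_0 = -4, c_1 = -4, c_2 = -2, c_3 = -1


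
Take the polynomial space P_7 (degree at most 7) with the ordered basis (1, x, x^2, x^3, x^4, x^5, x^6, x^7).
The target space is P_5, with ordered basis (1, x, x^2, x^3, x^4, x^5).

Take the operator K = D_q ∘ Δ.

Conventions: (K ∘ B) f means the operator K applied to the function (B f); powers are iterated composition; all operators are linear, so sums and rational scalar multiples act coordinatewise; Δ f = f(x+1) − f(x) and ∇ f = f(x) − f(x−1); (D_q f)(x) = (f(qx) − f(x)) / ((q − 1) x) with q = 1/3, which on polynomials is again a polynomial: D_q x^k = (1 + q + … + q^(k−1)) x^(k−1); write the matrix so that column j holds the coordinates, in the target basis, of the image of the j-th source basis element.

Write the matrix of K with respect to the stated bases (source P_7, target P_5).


the matrix is [[0, 0, 2, 3, 4, 5, 6, 7]; [0, 0, 0, 4, 8, 40/3, 20, 28]; [0, 0, 0, 0, 52/9, 130/9, 260/9, 455/9]; [0, 0, 0, 0, 0, 200/27, 200/9, 1400/27]; [0, 0, 0, 0, 0, 0, 242/27, 847/27]; [0, 0, 0, 0, 0, 0, 0, 2548/243]] (rows listed top to bottom)

image of 1: 0
image of x: 0
image of x^2: 2
image of x^3: 4x + 3
image of x^4: (52/9)x^2 + 8x + 4
image of x^5: (200/27)x^3 + (130/9)x^2 + (40/3)x + 5
image of x^6: (242/27)x^4 + (200/9)x^3 + (260/9)x^2 + 20x + 6
image of x^7: (2548/243)x^5 + (847/27)x^4 + (1400/27)x^3 + (455/9)x^2 + 28x + 7
each image's coordinates form column j of the matrix
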